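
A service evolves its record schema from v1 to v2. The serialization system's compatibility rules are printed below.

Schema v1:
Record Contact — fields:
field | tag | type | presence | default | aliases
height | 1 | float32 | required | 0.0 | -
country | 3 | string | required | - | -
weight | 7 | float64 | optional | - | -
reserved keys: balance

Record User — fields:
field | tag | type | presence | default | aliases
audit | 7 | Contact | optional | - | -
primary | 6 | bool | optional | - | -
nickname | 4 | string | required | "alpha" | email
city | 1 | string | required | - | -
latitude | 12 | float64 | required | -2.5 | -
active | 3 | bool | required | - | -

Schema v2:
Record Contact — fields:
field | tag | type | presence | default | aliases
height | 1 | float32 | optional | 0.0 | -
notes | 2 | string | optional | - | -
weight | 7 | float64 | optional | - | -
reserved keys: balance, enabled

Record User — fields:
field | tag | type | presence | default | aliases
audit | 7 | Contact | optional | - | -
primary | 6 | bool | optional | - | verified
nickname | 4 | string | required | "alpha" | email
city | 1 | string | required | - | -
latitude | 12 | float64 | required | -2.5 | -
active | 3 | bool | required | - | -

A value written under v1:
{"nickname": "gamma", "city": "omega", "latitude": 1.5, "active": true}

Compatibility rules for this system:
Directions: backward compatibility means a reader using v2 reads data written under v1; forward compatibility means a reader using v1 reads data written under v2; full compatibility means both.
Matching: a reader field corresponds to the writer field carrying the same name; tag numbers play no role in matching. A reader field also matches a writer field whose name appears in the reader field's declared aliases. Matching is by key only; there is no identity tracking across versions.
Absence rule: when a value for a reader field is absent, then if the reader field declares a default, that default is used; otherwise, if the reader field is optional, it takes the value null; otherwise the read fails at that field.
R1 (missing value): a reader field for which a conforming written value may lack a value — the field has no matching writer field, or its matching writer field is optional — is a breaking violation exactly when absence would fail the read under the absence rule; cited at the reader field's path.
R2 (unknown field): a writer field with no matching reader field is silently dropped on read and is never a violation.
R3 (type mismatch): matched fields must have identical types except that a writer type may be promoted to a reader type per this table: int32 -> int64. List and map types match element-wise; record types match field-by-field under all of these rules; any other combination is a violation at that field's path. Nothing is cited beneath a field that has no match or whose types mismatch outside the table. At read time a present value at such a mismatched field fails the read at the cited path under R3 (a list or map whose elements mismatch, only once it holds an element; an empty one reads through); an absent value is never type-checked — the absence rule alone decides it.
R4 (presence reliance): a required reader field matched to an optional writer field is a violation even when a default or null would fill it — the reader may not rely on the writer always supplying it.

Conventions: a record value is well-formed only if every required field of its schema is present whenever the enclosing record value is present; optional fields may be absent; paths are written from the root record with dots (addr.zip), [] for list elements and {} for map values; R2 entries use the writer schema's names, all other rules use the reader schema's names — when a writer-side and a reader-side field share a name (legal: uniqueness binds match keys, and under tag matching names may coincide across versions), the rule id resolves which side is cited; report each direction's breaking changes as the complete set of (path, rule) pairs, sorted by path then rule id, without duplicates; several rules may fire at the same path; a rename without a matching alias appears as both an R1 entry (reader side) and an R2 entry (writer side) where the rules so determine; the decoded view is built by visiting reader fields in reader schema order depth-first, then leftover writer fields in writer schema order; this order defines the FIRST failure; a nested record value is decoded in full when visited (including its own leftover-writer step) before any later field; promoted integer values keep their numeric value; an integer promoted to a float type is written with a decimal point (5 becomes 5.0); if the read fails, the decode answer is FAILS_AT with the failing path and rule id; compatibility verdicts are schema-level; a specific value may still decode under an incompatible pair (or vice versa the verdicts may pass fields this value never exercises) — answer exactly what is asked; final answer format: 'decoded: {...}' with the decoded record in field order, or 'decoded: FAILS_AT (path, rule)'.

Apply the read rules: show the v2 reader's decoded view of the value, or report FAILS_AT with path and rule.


decoded: {"audit": null, "primary": null, "nickname": "gamma", "city": "omega", "latitude": 1.5, "active": true}

in User below, arrows point writer -> reader
decode (reader v2):
  audit := null (absent, optional -> null)
  primary := null (absent, optional -> null)
  nickname := "gamma"
  city := "omega"
  latitude := 1.5
  active := true
  => decoded: {"audit": null, "primary": null, "nickname": "gamma", "city": "omega", "latitude": 1.5, "active": true}
remaining User differences; none change what is asked:
  field height in record Contact: required changed to optional -> matters for User compatibility verdicts, not for this value's decode
  added field notes to record Contact: optional string, tag 2 (in v2 it sits immediately before weight) -> no rule fires on it and the decoded User view is identical with or without it
  removed field country from record Contact -> matters for User compatibility verdicts, not for this value's decode


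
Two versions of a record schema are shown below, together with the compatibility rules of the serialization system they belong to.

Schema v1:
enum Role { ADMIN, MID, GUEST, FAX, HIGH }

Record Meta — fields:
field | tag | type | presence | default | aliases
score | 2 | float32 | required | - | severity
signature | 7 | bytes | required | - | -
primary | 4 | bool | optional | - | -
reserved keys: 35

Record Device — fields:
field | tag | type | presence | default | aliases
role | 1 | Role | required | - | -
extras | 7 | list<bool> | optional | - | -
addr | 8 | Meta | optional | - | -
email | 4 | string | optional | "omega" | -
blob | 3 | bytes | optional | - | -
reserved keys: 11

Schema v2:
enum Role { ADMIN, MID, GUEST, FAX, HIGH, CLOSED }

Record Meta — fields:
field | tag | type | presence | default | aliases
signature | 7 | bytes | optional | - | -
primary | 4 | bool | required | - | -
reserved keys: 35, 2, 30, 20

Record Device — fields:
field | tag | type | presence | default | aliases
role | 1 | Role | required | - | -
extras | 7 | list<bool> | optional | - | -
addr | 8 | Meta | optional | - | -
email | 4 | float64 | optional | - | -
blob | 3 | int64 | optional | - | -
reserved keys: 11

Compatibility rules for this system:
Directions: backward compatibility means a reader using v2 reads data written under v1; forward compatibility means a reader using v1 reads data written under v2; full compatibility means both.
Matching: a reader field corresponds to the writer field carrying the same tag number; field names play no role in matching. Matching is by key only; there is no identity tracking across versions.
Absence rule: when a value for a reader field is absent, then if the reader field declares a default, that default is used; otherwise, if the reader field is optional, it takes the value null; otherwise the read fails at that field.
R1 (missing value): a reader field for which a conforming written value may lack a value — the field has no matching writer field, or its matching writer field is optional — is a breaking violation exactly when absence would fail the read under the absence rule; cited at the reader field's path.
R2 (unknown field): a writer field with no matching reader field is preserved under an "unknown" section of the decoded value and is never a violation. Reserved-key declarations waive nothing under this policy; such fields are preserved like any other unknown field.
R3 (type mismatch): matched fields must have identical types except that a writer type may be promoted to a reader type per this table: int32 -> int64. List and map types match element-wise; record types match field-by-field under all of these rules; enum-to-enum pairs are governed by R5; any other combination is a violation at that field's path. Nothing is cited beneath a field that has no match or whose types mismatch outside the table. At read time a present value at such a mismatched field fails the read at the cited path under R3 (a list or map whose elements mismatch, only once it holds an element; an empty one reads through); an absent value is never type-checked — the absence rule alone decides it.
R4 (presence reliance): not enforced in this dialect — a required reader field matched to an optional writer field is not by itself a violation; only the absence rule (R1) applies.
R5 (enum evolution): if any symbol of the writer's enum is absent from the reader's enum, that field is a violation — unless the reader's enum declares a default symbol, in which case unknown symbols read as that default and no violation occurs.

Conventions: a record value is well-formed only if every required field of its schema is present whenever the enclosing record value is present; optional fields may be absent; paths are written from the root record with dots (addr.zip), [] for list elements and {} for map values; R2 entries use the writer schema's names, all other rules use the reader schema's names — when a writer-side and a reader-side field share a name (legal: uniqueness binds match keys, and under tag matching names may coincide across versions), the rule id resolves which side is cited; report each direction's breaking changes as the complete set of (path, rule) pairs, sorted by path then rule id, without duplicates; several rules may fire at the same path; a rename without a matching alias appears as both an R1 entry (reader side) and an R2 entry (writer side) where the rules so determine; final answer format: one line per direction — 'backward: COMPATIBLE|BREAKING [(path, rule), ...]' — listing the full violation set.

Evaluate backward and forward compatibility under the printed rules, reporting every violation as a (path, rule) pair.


arrows below run writer -> reader for Device
backward analysis of Device with v2 as reader and v1 as writer:
  role: Role -> Role, writer required; from role
  extras: list<bool> -> list<bool>, writer optional; from extras
  addr: Meta -> Meta, writer optional; from addr
  email: string -> float64, writer optional; from email
  blob: bytes -> int64, writer optional; from blob
  addr.signature: bytes -> bytes, writer required; from addr.signature
  addr.primary: bool -> bool, writer optional; from addr.primary
  writer addr.score: unknown to reader
  rule R1 violated at addr.primary
  rule R3 violated at blob
  rule R3 violated at email
  => backward verdict for Device: BREAKING, 3 violation(s)
forward analysis of Device with v1 as reader and v2 as writer:
  role: Role -> Role, writer required; from role
  extras: list<bool> -> list<bool>, writer optional; from extras
  addr: Meta -> Meta, writer optional; from addr
  email: float64 -> string, writer optional; from email
  blob: int64 -> bytes, writer optional; from blob
  no writer field matches reader addr.score
  addr.signature: bytes -> bytes, writer optional; from addr.signature
  addr.primary: bool -> bool, writer required; from addr.primary
  rule R1 violated at addr.score
  rule R1 violated at addr.signature
  rule R3 violated at blob
  rule R3 violated at email
  rule R5 violated at role
  => forward verdict for Device: BREAKING, 5 violation(s)

backward: BREAKING [(addr.primary, R1), (blob, R3), (email, R3)]; forward: BREAKING [(addr.score, R1), (addr.signature, R1), (blob, R3), (email, R3), (role, R5)]


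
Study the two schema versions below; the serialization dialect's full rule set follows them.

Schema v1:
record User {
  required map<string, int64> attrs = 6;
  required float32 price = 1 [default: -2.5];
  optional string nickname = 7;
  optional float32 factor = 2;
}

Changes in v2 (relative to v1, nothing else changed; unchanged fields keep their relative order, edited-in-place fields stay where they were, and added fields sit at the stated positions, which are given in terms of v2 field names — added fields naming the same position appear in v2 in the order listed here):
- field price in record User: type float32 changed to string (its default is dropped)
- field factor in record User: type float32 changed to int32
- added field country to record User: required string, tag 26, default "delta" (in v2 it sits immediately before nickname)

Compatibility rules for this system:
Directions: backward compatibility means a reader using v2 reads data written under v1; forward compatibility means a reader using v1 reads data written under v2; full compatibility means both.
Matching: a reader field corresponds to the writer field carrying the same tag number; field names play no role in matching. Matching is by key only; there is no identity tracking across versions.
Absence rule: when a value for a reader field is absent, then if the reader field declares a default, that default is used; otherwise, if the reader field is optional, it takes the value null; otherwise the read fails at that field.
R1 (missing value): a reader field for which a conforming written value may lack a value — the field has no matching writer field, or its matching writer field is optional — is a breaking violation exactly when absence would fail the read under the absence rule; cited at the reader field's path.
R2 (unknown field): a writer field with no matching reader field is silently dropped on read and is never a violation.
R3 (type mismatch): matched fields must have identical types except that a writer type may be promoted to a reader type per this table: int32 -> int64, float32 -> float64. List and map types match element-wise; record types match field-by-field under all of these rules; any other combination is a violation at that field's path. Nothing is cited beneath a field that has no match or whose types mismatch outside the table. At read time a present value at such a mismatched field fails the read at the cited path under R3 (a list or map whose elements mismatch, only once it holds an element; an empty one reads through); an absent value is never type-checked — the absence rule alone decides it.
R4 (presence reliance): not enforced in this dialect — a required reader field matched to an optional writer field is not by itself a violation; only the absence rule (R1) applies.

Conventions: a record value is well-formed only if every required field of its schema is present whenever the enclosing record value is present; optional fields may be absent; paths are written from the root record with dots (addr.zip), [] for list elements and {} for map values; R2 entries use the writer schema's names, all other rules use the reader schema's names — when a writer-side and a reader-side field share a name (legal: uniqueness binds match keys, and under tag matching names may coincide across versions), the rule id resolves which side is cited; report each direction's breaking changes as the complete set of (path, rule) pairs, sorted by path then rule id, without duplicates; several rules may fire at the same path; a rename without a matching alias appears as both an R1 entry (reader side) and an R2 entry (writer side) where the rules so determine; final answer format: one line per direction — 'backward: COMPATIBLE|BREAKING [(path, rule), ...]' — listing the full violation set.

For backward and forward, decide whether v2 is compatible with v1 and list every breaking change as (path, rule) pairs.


backward: BREAKING [(factor, R3), (price, R3)]; forward: BREAKING [(factor, R3), (price, R3)]

the writer's type comes first in each User pair
backward for User (reader v2, writer v1):
  attrs: paired with writer attrs (map<string, int64> -> map<string, int64>; writer required)
  price: paired with writer price (float32 -> string; writer required)
  country: no writer-side match
  nickname: paired with writer nickname (string -> string; writer optional)
  factor: paired with writer factor (float32 -> int32; writer optional)
  R3 fires at factor
  R3 fires at price
  => backward verdict for User: BREAKING, 2 violation(s)
forward for User (reader v1, writer v2):
  attrs: paired with writer attrs (map<string, int64> -> map<string, int64>; writer required)
  price: paired with writer price (string -> float32; writer required)
  nickname: paired with writer nickname (string -> string; writer optional)
  factor: paired with writer factor (int32 -> float32; writer optional)
  writer country: unknown to reader
  R3 fires at factor
  R3 fires at price
  => forward verdict for User: BREAKING, 2 violation(s)


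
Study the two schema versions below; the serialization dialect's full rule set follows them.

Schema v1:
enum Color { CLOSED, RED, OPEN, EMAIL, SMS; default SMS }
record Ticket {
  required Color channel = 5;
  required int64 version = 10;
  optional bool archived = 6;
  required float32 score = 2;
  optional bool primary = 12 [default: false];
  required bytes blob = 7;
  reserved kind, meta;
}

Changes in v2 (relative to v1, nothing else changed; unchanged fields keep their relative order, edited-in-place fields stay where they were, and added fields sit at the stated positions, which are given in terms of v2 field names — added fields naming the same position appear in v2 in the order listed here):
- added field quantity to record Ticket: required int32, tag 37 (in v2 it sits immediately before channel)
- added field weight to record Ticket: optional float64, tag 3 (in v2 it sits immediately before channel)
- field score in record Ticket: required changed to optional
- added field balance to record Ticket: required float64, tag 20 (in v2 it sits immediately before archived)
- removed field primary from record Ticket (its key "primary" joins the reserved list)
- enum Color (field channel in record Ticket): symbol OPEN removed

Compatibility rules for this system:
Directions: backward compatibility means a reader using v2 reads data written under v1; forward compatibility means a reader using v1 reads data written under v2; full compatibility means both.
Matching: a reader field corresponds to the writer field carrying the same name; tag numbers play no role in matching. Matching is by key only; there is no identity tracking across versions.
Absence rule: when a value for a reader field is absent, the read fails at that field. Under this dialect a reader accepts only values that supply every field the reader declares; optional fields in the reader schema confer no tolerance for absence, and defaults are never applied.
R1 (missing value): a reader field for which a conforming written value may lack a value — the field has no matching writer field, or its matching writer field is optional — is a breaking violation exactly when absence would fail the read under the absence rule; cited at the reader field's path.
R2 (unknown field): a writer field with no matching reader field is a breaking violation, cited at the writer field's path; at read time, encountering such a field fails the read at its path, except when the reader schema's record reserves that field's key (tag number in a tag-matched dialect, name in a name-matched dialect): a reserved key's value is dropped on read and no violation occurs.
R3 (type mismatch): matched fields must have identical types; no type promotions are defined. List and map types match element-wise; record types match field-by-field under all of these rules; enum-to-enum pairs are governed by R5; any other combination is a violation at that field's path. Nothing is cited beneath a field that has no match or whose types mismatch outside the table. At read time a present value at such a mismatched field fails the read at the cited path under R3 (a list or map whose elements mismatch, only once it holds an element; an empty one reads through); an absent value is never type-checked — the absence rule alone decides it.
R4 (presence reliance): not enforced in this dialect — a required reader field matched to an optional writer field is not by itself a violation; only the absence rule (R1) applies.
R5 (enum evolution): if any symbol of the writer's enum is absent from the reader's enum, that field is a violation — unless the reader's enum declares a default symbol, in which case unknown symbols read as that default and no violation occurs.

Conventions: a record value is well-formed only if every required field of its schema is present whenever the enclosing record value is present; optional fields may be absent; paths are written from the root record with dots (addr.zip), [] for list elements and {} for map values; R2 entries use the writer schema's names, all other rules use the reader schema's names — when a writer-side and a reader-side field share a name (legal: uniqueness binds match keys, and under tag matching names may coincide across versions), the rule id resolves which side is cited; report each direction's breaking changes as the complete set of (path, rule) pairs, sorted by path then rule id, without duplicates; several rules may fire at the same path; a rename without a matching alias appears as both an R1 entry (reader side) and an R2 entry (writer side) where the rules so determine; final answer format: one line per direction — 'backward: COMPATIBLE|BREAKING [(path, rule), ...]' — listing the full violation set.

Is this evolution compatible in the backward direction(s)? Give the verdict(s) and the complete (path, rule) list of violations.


in Ticket below, arrows point writer -> reader
backward analysis of Ticket with v2 as reader and v1 as writer:
  quantity: no writer match
  weight: no writer match
  channel: paired with writer channel (Color -> Color; writer required)
  version: paired with writer version (int64 -> int64; writer required)
  balance: no writer match
  archived: paired with writer archived (bool -> bool; writer optional)
  score: paired with writer score (float32 -> float32; writer required)
  blob: paired with writer blob (bytes -> bytes; writer required)
  writer primary: unknown to reader
  violation R1 at archived
  violation R1 at balance
  violation R1 at quantity
  violation R1 at weight
  => backward: BREAKING (4)
the other Ticket changes do not affect what is asked:
  field score in record Ticket: required changed to optional -> affects forward compatibility only, which is not asked
  enum Color (field channel in record Ticket): symbol OPEN removed -> no rule fires on it in Ticket's dialect; the asked verdict holds

backward: BREAKING [(archived, R1), (balance, R1), (quantity, R1), (weight, R1)]


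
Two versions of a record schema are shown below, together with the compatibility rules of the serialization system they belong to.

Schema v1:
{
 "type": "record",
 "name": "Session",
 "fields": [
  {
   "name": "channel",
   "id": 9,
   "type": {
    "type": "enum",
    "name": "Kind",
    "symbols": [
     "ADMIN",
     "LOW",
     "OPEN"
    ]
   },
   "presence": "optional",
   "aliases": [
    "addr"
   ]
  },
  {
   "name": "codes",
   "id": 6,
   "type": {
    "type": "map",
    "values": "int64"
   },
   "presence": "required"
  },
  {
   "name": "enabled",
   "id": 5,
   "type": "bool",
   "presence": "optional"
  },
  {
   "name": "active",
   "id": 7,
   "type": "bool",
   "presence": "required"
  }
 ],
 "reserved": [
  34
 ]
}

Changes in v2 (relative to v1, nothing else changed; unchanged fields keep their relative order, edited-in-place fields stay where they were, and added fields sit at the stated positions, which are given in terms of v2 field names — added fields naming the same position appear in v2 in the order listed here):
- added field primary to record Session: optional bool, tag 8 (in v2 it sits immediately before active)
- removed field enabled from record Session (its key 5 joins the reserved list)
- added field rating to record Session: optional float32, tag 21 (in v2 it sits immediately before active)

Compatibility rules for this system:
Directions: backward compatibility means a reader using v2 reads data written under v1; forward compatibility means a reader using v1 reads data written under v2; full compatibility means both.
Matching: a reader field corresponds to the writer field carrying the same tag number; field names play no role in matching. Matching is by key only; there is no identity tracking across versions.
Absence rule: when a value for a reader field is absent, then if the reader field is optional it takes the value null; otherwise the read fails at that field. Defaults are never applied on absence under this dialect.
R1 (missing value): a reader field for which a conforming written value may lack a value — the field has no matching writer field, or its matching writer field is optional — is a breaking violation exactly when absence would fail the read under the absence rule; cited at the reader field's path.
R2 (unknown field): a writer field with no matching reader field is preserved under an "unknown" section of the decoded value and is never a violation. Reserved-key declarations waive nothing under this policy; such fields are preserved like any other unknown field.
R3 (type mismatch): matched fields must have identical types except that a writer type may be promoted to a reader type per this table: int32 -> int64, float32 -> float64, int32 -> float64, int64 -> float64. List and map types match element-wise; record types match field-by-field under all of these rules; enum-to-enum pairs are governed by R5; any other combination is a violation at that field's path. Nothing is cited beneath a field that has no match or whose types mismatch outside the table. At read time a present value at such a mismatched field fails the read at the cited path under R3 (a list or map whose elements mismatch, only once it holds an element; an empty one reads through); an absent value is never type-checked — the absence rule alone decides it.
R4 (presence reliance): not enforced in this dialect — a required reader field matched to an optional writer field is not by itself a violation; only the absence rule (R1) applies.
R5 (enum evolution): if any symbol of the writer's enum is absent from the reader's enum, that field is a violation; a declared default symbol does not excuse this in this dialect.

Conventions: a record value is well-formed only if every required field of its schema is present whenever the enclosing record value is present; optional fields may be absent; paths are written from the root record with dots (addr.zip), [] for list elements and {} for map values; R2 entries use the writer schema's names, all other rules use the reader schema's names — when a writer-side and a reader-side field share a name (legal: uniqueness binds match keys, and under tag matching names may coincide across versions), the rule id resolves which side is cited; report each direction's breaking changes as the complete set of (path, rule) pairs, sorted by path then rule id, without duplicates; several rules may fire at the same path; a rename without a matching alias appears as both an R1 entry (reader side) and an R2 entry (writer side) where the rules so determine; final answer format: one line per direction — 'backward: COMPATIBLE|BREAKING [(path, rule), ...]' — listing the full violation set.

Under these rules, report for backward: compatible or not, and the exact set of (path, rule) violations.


the writer's type comes first in each Session pair
backward on Session — v2 reading data written by v1:
  Kind -> Kind, writer optional: channel aligns to channel
  map<string, int64> -> map<string, int64>, writer required: codes aligns to codes
  primary: no writer-side match
  rating: no writer-side match
  bool -> bool, writer required: active aligns to active
  writer enabled: unknown to reader
  nothing fires on Session: backward is COMPATIBLE
ruling out the remaining Session differences:
  added field primary to record Session: optional bool, tag 8 (in v2 it sits immediately before active) -> fires no rule on Session, leaving the asked answer as it is
  removed field enabled from record Session (its key 5 joins the reserved list) -> fires no rule on Session, leaving the asked answer as it is
  added field rating to record Session: optional float32, tag 21 (in v2 it sits immediately before active) -> fires no rule on Session, leaving the asked answer as it is

backward: COMPATIBLE []


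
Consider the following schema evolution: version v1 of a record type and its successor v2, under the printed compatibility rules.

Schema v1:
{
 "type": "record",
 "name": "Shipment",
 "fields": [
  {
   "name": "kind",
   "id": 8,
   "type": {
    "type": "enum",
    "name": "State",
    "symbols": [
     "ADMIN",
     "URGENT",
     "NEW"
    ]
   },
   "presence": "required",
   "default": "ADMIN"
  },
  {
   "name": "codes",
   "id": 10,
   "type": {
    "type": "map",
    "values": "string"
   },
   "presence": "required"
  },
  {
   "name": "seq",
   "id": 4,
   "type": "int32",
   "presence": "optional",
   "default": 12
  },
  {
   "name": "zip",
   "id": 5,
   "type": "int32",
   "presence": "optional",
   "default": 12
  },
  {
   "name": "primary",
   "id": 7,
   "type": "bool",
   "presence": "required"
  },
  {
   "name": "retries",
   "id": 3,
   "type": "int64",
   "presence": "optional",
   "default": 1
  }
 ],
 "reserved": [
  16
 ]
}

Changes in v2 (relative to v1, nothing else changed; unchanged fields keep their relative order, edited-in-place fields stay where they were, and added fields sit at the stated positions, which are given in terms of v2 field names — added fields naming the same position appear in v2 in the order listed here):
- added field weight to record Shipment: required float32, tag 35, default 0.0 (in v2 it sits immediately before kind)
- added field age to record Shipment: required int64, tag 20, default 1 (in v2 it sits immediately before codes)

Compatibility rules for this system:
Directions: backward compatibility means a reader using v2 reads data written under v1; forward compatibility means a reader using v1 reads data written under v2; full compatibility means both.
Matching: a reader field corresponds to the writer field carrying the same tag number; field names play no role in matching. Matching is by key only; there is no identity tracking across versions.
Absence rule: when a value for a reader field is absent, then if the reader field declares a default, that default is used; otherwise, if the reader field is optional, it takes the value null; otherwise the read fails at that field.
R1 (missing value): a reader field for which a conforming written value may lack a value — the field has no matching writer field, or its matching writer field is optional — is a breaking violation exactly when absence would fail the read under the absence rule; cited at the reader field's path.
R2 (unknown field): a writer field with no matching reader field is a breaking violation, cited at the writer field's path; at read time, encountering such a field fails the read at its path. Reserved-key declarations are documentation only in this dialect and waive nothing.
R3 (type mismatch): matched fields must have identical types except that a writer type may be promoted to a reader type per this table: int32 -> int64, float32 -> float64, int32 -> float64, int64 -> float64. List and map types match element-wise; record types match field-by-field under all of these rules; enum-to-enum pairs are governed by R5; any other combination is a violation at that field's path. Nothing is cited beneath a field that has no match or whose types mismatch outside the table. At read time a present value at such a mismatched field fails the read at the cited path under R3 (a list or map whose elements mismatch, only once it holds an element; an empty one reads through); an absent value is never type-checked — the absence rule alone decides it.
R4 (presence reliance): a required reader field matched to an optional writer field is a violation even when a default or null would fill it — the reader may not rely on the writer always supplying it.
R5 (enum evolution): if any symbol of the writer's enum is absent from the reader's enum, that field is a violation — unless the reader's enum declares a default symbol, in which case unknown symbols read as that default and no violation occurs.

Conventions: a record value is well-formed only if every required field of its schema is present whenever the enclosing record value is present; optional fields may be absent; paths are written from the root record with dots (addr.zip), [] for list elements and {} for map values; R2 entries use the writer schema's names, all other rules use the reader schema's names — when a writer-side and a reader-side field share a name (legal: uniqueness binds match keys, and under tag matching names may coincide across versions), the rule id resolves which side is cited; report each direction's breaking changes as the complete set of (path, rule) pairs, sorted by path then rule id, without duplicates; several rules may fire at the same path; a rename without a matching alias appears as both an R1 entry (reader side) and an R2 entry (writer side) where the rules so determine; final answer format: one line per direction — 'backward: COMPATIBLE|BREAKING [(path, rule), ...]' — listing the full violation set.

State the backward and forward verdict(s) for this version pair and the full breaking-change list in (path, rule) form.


each type pair in Shipment: writer, then reader
checking backward for Shipment: reader v2 against writer v1:
  weight: no writer-side match
  writer required, State -> State: reader kind maps from writer kind
  age: no writer-side match
  writer required, map<string, string> -> map<string, string>: reader codes maps from writer codes
  writer optional, int32 -> int32: reader seq maps from writer seq
  writer optional, int32 -> int32: reader zip maps from writer zip
  writer required, bool -> bool: reader primary maps from writer primary
  writer optional, int64 -> int64: reader retries maps from writer retries
  => no violations; backward on Shipment: COMPATIBLE
checking forward for Shipment: reader v1 against writer v2:
  writer required, State -> State: reader kind maps from writer kind
  writer required, map<string, string> -> map<string, string>: reader codes maps from writer codes
  writer optional, int32 -> int32: reader seq maps from writer seq
  writer optional, int32 -> int32: reader zip maps from writer zip
  writer required, bool -> bool: reader primary maps from writer primary
  writer optional, int64 -> int64: reader retries maps from writer retries
  writer field weight has no reader counterpart
  writer field age has no reader counterpart
  R2 fires at age
  R2 fires at weight
  => 2 violation(s): forward is BREAKING for Shipment

backward: COMPATIBLE []; forward: BREAKING [(age, R2), (weight, R2)]


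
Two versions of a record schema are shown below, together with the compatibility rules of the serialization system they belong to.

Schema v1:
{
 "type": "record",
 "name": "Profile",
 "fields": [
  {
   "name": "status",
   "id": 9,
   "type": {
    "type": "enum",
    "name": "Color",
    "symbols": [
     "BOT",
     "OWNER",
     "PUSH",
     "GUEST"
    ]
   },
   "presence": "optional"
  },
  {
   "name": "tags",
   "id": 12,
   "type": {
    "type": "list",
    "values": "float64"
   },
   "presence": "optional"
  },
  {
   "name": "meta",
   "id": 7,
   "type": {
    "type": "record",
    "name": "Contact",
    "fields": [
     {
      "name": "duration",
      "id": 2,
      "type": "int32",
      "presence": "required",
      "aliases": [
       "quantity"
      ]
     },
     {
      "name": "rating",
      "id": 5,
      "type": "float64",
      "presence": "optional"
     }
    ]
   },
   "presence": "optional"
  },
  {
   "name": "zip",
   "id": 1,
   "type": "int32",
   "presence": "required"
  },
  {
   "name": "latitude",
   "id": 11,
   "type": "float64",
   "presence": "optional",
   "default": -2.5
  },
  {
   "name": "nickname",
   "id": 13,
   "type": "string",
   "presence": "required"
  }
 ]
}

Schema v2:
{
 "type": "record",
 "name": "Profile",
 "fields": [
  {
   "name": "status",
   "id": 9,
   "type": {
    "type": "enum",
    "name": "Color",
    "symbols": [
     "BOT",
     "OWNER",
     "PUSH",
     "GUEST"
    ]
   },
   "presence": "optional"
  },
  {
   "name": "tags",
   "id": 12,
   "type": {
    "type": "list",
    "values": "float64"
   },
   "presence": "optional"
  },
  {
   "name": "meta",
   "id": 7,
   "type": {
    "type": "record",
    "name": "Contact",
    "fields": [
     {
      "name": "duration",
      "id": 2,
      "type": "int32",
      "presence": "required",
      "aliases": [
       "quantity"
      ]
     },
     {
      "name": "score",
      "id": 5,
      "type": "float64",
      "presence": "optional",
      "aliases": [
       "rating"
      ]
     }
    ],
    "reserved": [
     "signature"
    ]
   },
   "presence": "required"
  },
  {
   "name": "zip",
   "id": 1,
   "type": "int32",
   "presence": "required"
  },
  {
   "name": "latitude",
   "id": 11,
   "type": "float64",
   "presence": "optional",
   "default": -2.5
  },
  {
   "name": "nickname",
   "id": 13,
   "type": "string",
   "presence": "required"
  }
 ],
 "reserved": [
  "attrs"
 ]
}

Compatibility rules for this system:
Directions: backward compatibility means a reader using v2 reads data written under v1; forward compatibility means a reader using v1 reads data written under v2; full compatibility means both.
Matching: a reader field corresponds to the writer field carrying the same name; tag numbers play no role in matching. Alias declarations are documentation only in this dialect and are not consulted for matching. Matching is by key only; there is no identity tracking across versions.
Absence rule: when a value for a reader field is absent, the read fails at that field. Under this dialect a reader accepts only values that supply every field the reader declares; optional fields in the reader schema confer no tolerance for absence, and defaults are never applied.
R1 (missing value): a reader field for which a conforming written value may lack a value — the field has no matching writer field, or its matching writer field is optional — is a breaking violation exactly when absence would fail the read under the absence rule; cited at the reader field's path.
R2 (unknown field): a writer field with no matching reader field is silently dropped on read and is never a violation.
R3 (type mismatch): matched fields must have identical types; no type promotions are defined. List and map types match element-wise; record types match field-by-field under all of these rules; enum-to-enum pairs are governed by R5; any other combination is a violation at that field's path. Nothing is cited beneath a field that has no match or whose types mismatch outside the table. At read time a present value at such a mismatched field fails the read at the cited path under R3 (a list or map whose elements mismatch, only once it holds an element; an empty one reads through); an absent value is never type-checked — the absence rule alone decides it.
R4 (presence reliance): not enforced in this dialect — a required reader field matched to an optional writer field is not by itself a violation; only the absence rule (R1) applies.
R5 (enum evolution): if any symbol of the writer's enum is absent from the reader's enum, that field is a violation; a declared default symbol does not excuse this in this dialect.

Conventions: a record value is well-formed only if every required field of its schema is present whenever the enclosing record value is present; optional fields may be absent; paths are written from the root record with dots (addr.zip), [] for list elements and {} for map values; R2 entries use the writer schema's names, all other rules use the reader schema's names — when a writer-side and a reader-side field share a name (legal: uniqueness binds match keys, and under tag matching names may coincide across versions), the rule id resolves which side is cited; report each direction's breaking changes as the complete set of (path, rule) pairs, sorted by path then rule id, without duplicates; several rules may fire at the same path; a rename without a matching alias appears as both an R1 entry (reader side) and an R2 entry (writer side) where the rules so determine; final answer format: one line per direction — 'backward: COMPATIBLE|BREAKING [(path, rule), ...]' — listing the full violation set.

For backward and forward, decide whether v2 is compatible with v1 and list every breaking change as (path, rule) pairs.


the writer's type comes first in each Profile pair
backward analysis of Profile with v2 as reader and v1 as writer:
  writer optional, Color -> Color: reader status maps from writer status
  writer optional, list<float64> -> list<float64>: reader tags maps from writer tags
  writer optional, Contact -> Contact: reader meta maps from writer meta
  writer required, int32 -> int32: reader zip maps from writer zip
  writer optional, float64 -> float64: reader latitude maps from writer latitude
  writer required, string -> string: reader nickname maps from writer nickname
  writer required, int32 -> int32: reader meta.duration maps from writer meta.duration
  meta.score: no writer-side match
  leftover writer field: meta.rating
  breaking: (latitude, R1)
  breaking: (meta, R1)
  breaking: (meta.score, R1)
  breaking: (status, R1)
  breaking: (tags, R1)
  => backward: BREAKING (5)
forward analysis of Profile with v1 as reader and v2 as writer:
  writer optional, Color -> Color: reader status maps from writer status
  writer optional, list<float64> -> list<float64>: reader tags maps from writer tags
  writer required, Contact -> Contact: reader meta maps from writer meta
  writer required, int32 -> int32: reader zip maps from writer zip
  writer optional, float64 -> float64: reader latitude maps from writer latitude
  writer required, string -> string: reader nickname maps from writer nickname
  writer required, int32 -> int32: reader meta.duration maps from writer meta.duration
  meta.rating: no writer-side match
  leftover writer field: meta.score
  breaking: (latitude, R1)
  breaking: (meta.rating, R1)
  breaking: (status, R1)
  breaking: (tags, R1)
  => forward: BREAKING (4)

backward: BREAKING [(latitude, R1), (meta, R1), (meta.score, R1), (status, R1), (tags, R1)]; forward: BREAKING [(latitude, R1), (meta.rating, R1), (status, R1), (tags, R1)]
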